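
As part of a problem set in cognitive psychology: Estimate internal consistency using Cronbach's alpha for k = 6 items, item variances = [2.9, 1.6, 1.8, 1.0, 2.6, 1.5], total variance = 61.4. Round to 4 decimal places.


alpha = (k/(k-1)) * (1 - sum(s_i^2)/s_total^2)
sum(item variances) = 11.4
k/(k-1) = 6/5 = 1.2
1 - 11.4/61.4 = 1 - 0.185668 = 0.814332
alpha = 1.2 * 0.814332
= 0.9772


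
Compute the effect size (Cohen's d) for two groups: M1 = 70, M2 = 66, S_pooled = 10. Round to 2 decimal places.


Cohen's d = (M1 - M2) / S_pooled
= (70 - 66) / 10
= 4 / 10
= 0.40


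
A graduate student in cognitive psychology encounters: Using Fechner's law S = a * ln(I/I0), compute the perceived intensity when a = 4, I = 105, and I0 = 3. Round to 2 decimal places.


S = 4 * ln(105/3)
I/I0 = 35.0
ln(35.0) = 3.5553
S = 4 * 3.5553
= 14.22


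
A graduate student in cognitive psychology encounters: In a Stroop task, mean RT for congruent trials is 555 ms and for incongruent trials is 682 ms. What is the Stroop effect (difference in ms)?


Stroop effect = RT(incongruent) - RT(congruent)
= 682 - 555
= 127 ms


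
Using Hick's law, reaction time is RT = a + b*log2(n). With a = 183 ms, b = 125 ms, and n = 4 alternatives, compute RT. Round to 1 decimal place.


RT = 183 + 125 * log2(4)
log2(4) = 2.0
RT = 183 + 125 * 2.0
= 183 + 250.0
= 433.0 ms


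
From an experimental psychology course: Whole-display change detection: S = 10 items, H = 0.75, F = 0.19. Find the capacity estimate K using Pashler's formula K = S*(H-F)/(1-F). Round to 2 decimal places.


K = S * (H - F) / (1 - F)
H - F = 0.56
1 - F = 0.81
K = 10 * 0.56 / 0.81
= 6.91


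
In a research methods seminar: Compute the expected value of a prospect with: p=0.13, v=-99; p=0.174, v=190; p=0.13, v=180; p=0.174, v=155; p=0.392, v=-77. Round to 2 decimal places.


EU = sum(p_i * v_i)
0.13 * -99 = -12.87
0.174 * 190 = 33.06
0.13 * 180 = 23.4
0.174 * 155 = 26.97
0.392 * -77 = -30.184
EU = -12.87 + 33.06 + 23.4 + 26.97 + -30.184
= 40.38


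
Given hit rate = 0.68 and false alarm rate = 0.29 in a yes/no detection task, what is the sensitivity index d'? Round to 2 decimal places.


d' = z(HR) - z(FAR)
z(0.68) = 0.4677
z(0.29) = -0.5534
d' = 0.4677 - -0.5534
= 1.02


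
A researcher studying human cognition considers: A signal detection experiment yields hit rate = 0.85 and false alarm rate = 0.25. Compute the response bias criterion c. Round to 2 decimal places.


c = -0.5 * (z(HR) + z(FAR))
z(0.85) = 1.0364
z(0.25) = -0.6745
c = -0.5 * (1.0364 + -0.6745)
= -0.5 * 0.3619
= -0.18


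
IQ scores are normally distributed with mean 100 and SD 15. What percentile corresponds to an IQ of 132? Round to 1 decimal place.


z = (IQ - mean) / SD
z = (132 - 100) / 15 = 2.1333
Percentile = Phi(2.1333) * 100
Phi(2.1333) = 0.98355
= 98.4


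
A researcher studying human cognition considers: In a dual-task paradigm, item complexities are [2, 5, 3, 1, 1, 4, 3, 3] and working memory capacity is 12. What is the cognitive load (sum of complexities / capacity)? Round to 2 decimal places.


Total complexity = 2 + 5 + 3 + 1 + 1 + 4 + 3 + 3 = 22
Load = total / capacity = 22 / 12
= 1.83


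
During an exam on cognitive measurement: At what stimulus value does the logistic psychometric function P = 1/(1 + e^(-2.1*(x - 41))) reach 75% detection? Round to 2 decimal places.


At P = 0.75: 0.75 = 1/(1 + e^(-k*(x-x0)))
Solving: e^(-k*(x-x0)) = 1/3
x = x0 + ln(3)/k
ln(3) = 1.0986
x = 41 + 1.0986/2.1
= 41 + 0.5231
= 41.52


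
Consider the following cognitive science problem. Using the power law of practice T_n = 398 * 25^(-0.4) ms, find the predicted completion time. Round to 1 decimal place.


T_n = 398 * 25^(-0.4)
25^(-0.4) = 0.275946
T_n = 398 * 0.275946
= 109.8 ms


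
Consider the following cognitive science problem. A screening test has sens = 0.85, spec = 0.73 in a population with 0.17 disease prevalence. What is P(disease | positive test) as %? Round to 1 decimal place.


PPV = (sens * prev) / (sens * prev + (1-spec) * (1-prev))
Numerator = 0.85 * 0.17 = 0.1445
P(positive and no disease) = (1 - spec) * (1 - prev) = (1 - 0.73) * (1 - 0.17) = 0.2241
Denominator = 0.1445 + 0.2241 = 0.3686
PPV = 0.1445 / 0.3686 = 0.392024
As percentage = 39.2


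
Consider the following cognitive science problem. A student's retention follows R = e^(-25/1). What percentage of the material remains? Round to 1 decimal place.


R = e^(-t/S)
-t/S = -25/1 = -25.0
R = e^(-25.0) = 0.0
Percentage = 0.0 * 100
= 0.0


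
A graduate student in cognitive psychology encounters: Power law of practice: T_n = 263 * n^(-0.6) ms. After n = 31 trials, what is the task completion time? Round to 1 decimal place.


T_n = 263 * 31^(-0.6)
31^(-0.6) = 0.127404
T_n = 263 * 0.127404
= 33.5 ms


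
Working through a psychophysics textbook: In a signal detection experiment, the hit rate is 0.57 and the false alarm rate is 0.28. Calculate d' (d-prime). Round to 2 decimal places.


d' = z(HR) - z(FAR)
z(0.57) = 0.1764
z(0.28) = -0.5828
d' = 0.1764 - -0.5828
= 0.76


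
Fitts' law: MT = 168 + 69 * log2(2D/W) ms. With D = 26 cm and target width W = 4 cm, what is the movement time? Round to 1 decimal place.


MT = 168 + 69 * log2(2*26/4)
2D/W = 13.0
log2(13.0) = 3.7004
MT = 168 + 69 * 3.7004
= 423.3 ms


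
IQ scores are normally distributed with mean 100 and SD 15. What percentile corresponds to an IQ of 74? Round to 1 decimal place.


z = (IQ - mean) / SD
z = (74 - 100) / 15 = -1.7333
Percentile = Phi(-1.7333) * 100
Phi(-1.7333) = 0.041521
= 4.2


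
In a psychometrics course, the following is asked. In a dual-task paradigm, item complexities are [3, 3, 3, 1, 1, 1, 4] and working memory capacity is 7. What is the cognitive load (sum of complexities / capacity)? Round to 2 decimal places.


Total complexity = 3 + 3 + 3 + 1 + 1 + 1 + 4 = 16
Load = total / capacity = 16 / 7
= 2.29


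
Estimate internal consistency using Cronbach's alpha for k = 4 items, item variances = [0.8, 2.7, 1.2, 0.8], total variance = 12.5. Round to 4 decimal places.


alpha = (k/(k-1)) * (1 - sum(s_i^2)/s_total^2)
sum(item variances) = 5.5
k/(k-1) = 4/3 = 1.333333
1 - 5.5/12.5 = 1 - 0.44 = 0.56
alpha = 1.333333 * 0.56
= 0.7467


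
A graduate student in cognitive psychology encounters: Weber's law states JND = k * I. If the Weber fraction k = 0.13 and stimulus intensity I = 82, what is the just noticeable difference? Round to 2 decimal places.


JND = k * I
JND = 0.13 * 82
= 10.66


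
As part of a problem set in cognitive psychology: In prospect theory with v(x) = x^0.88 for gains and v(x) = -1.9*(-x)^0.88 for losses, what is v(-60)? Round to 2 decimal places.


Since x = -60 < 0, use v(x) = -lambda*(-x)^alpha
(-x) = 60
60^0.88 = 36.709
v(-60) = -1.9 * 36.709
= -69.75


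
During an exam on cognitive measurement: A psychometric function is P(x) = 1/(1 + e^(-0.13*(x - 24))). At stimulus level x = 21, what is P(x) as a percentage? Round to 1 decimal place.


P(x) = 1/(1 + e^(-0.13*(21 - 24)))
Exponent = -0.13 * -3 = 0.39
e^(0.39) = 1.476981
P = 1/(1 + 1.476981) = 0.403717
Percentage = 40.4


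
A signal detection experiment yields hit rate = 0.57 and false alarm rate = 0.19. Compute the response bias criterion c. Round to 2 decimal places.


c = -0.5 * (z(HR) + z(FAR))
z(0.57) = 0.1764
z(0.19) = -0.8779
c = -0.5 * (0.1764 + -0.8779)
= -0.5 * -0.7015
= 0.35


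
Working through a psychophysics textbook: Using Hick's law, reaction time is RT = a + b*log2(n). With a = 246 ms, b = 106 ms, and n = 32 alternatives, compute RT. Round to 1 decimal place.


RT = 246 + 106 * log2(32)
log2(32) = 5.0
RT = 246 + 106 * 5.0
= 246 + 530.0
= 776.0 ms


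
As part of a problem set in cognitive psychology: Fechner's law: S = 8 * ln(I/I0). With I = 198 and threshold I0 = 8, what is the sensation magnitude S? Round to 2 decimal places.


S = 8 * ln(198/8)
I/I0 = 24.75
ln(24.75) = 3.2088
S = 8 * 3.2088
= 25.67


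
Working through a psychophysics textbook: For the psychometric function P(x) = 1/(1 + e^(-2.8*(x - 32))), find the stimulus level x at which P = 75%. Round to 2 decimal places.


At P = 0.75: 0.75 = 1/(1 + e^(-k*(x-x0)))
Solving: e^(-k*(x-x0)) = 1/3
x = x0 + ln(3)/k
ln(3) = 1.0986
x = 32 + 1.0986/2.8
= 32 + 0.3924
= 32.39


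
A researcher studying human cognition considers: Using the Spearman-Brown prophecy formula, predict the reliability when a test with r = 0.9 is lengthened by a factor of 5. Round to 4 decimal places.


r_new = n*r / (1 + (n-1)*r)
Numerator = 5 * 0.9 = 4.5
Denominator = 1 + 4 * 0.9 = 4.6
r_new = 4.5 / 4.6
= 0.9783


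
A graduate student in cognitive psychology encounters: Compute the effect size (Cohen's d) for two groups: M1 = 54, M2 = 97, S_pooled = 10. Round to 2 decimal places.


Cohen's d = (M1 - M2) / S_pooled
= (54 - 97) / 10
= -43 / 10
= -4.30


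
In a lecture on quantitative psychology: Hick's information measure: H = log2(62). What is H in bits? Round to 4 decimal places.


H = log2(n)
H = log2(62)
= 5.9542


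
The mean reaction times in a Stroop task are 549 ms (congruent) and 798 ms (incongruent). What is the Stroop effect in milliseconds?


Stroop effect = RT(incongruent) - RT(congruent)
= 798 - 549
= 249 ms


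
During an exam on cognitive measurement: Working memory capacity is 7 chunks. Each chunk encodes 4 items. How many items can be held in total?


Total items = chunks * items_per_chunk
= 7 * 4
= 28


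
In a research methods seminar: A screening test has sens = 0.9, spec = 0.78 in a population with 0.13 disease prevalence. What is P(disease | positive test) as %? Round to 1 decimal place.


PPV = (sens * prev) / (sens * prev + (1-spec) * (1-prev))
Numerator = 0.9 * 0.13 = 0.117
P(positive and no disease) = (1 - spec) * (1 - prev) = (1 - 0.78) * (1 - 0.13) = 0.1914
Denominator = 0.117 + 0.1914 = 0.3084
PPV = 0.117 / 0.3084 = 0.379377
As percentage = 37.9


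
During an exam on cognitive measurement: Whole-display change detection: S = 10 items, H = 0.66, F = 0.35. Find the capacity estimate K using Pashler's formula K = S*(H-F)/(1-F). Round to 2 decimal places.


K = S * (H - F) / (1 - F)
H - F = 0.31
1 - F = 0.65
K = 10 * 0.31 / 0.65
= 4.77


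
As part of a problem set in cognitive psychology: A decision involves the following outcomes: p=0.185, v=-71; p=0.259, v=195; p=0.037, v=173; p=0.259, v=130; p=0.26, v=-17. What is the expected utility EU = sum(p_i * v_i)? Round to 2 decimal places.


EU = sum(p_i * v_i)
0.185 * -71 = -13.135
0.259 * 195 = 50.505
0.037 * 173 = 6.401
0.259 * 130 = 33.67
0.26 * -17 = -4.42
EU = -13.135 + 50.505 + 6.401 + 33.67 + -4.42
= 73.02


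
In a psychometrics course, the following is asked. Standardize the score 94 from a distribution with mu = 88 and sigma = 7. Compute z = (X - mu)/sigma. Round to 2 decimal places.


z = (X - mu) / sigma
= (94 - 88) / 7
= 6 / 7
= 0.86


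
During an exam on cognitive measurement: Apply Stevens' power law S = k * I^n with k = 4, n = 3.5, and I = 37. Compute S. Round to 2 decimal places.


S = 4 * 37^3.5
37^3.5 = 308110.1704
S = 4 * 308110.1704
= 1232440.68


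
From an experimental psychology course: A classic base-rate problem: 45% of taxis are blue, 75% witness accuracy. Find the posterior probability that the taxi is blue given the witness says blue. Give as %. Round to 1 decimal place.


P(blue | says blue) = P(says blue | blue)*P(blue) / [P(says blue | blue)*P(blue) + P(says blue | not blue)*P(not blue)]
Numerator = 0.75 * 0.45 = 0.3375
False identification = 0.25 * 0.55 = 0.1375
P = 0.3375 / (0.3375 + 0.1375)
= 0.3375 / 0.475
As percentage = 71.1


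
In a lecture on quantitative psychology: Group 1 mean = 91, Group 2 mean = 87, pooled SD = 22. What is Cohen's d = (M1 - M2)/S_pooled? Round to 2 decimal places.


Cohen's d = (M1 - M2) / S_pooled
= (91 - 87) / 22
= 4 / 22
= 0.18


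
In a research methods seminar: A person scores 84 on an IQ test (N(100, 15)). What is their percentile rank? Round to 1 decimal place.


z = (IQ - mean) / SD
z = (84 - 100) / 15 = -1.0667
Percentile = Phi(-1.0667) * 100
Phi(-1.0667) = 0.143054
= 14.3


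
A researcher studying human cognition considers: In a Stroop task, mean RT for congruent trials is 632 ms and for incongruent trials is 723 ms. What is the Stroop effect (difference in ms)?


Stroop effect = RT(incongruent) - RT(congruent)
= 723 - 632
= 91 ms


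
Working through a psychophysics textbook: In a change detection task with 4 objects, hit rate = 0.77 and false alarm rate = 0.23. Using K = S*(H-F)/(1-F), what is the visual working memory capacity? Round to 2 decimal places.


K = S * (H - F) / (1 - F)
H - F = 0.54
1 - F = 0.77
K = 4 * 0.54 / 0.77
= 2.81


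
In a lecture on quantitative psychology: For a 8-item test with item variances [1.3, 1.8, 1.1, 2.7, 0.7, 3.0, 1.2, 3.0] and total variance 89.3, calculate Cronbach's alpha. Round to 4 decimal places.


alpha = (k/(k-1)) * (1 - sum(s_i^2)/s_total^2)
sum(item variances) = 14.8
k/(k-1) = 8/7 = 1.142857
1 - 14.8/89.3 = 1 - 0.165733 = 0.834267
alpha = 1.142857 * 0.834267
= 0.9534


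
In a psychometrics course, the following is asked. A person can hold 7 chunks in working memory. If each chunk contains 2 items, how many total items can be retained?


Total items = chunks * items_per_chunk
= 7 * 2
= 14


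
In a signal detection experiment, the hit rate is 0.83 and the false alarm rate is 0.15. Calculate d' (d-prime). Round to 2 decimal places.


d' = z(HR) - z(FAR)
z(0.83) = 0.9542
z(0.15) = -1.0364
d' = 0.9542 - -1.0364
= 1.99


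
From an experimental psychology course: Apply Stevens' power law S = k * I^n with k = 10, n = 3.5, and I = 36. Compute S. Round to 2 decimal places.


S = 10 * 36^3.5
36^3.5 = 279936.0
S = 10 * 279936.0
= 2799360.00


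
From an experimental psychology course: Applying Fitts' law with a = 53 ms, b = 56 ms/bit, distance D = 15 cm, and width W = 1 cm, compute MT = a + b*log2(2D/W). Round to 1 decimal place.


MT = 53 + 56 * log2(2*15/1)
2D/W = 30.0
log2(30.0) = 4.9069
MT = 53 + 56 * 4.9069
= 327.8 ms


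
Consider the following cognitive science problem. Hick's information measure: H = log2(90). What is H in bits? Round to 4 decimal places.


H = log2(n)
H = log2(90)
= 6.4919


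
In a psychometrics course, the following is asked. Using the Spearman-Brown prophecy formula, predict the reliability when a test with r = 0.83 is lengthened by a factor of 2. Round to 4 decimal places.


r_new = n*r / (1 + (n-1)*r)
Numerator = 2 * 0.83 = 1.66
Denominator = 1 + 1 * 0.83 = 1.83
r_new = 1.66 / 1.83
= 0.9071


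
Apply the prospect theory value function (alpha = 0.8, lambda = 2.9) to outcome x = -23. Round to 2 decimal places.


Since x = -23 < 0, use v(x) = -lambda*(-x)^alpha
(-x) = 23
23^0.8 = 12.2852
v(-23) = -2.9 * 12.2852
= -35.63


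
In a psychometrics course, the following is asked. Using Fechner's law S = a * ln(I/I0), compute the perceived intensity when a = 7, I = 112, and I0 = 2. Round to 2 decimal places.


S = 7 * ln(112/2)
I/I0 = 56.0
ln(56.0) = 4.0254
S = 7 * 4.0254
= 28.18


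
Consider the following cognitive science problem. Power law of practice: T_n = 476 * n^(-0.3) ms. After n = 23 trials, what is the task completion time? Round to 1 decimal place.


T_n = 476 * 23^(-0.3)
23^(-0.3) = 0.390375
T_n = 476 * 0.390375
= 185.8 ms


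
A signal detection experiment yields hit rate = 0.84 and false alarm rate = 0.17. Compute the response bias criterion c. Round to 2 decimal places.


c = -0.5 * (z(HR) + z(FAR))
z(0.84) = 0.9945
z(0.17) = -0.9542
c = -0.5 * (0.9945 + -0.9542)
= -0.5 * 0.0403
= -0.02


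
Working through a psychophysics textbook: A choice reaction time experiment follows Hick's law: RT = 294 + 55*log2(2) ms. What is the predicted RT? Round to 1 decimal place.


RT = 294 + 55 * log2(2)
log2(2) = 1.0
RT = 294 + 55 * 1.0
= 294 + 55.0
= 349.0 ms


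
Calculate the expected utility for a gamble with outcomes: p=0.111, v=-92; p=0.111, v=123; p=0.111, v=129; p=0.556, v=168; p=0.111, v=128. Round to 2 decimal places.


EU = sum(p_i * v_i)
0.111 * -92 = -10.212
0.111 * 123 = 13.653
0.111 * 129 = 14.319
0.556 * 168 = 93.408
0.111 * 128 = 14.208
EU = -10.212 + 13.653 + 14.319 + 93.408 + 14.208
= 125.38


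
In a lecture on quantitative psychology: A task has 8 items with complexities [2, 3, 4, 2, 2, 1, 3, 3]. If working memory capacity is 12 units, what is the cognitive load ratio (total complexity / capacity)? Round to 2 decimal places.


Total complexity = 2 + 3 + 4 + 2 + 2 + 1 + 3 + 3 = 20
Load = total / capacity = 20 / 12
= 1.67


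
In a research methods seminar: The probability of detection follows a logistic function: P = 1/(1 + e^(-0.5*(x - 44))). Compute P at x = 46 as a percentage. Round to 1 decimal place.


P(x) = 1/(1 + e^(-0.5*(46 - 44)))
Exponent = -0.5 * 2 = -1.0
e^(-1.0) = 0.367879
P = 1/(1 + 0.367879) = 0.731059
Percentage = 73.1


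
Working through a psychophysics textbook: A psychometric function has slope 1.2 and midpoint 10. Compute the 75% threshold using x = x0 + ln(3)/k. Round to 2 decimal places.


At P = 0.75: 0.75 = 1/(1 + e^(-k*(x-x0)))
Solving: e^(-k*(x-x0)) = 1/3
x = x0 + ln(3)/k
ln(3) = 1.0986
x = 10 + 1.0986/1.2
= 10 + 0.9155
= 10.92


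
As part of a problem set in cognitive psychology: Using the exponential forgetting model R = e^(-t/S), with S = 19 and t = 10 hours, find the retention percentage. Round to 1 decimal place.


R = e^(-t/S)
-t/S = -10/19 = -0.526316
R = e^(-0.526316) = 0.590777
Percentage = 0.590777 * 100
= 59.1


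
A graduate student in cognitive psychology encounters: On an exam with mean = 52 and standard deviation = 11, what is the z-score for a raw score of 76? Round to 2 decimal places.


z = (X - mu) / sigma
= (76 - 52) / 11
= 24 / 11
= 2.18


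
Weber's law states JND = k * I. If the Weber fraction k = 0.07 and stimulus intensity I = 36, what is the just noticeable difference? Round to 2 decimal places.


JND = k * I
JND = 0.07 * 36
= 2.52


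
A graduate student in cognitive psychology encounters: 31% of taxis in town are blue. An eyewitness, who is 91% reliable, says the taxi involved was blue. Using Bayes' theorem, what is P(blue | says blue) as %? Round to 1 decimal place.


P(blue | says blue) = P(says blue | blue)*P(blue) / [P(says blue | blue)*P(blue) + P(says blue | not blue)*P(not blue)]
Numerator = 0.91 * 0.31 = 0.2821
False identification = 0.09 * 0.69 = 0.0621
P = 0.2821 / (0.2821 + 0.0621)
= 0.2821 / 0.3442
As percentage = 82.0


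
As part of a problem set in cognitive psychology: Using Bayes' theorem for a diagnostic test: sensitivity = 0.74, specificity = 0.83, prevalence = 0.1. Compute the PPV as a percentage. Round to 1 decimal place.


PPV = (sens * prev) / (sens * prev + (1-spec) * (1-prev))
Numerator = 0.74 * 0.1 = 0.074
P(positive and no disease) = (1 - spec) * (1 - prev) = (1 - 0.83) * (1 - 0.1) = 0.153
Denominator = 0.074 + 0.153 = 0.227
PPV = 0.074 / 0.227 = 0.325991
As percentage = 32.6


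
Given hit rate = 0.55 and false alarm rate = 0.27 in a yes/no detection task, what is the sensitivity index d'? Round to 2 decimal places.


d' = z(HR) - z(FAR)
z(0.55) = 0.1257
z(0.27) = -0.6128
d' = 0.1257 - -0.6128
= 0.74


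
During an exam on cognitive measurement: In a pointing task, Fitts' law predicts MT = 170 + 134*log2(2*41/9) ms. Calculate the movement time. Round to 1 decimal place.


MT = 170 + 134 * log2(2*41/9)
2D/W = 9.111111
log2(9.111111) = 3.1876
MT = 170 + 134 * 3.1876
= 597.1 ms


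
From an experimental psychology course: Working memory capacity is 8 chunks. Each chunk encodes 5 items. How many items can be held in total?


Total items = chunks * items_per_chunk
= 8 * 5
= 40


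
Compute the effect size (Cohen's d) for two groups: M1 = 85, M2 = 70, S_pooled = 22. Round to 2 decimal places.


Cohen's d = (M1 - M2) / S_pooled
= (85 - 70) / 22
= 15 / 22
= 0.68


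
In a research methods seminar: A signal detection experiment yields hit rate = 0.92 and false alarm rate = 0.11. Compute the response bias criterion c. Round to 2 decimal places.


c = -0.5 * (z(HR) + z(FAR))
z(0.92) = 1.4051
z(0.11) = -1.2265
c = -0.5 * (1.4051 + -1.2265)
= -0.5 * 0.1786
= -0.09


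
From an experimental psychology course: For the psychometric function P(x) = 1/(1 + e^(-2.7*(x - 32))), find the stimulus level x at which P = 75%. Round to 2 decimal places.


At P = 0.75: 0.75 = 1/(1 + e^(-k*(x-x0)))
Solving: e^(-k*(x-x0)) = 1/3
x = x0 + ln(3)/k
ln(3) = 1.0986
x = 32 + 1.0986/2.7
= 32 + 0.4069
= 32.41


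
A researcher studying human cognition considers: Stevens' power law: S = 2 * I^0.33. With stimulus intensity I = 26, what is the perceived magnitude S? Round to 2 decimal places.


S = 2 * 26^0.33
26^0.33 = 2.9305
S = 2 * 2.9305
= 5.86


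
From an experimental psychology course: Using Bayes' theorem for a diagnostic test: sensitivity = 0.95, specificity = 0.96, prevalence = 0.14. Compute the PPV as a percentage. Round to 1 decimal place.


PPV = (sens * prev) / (sens * prev + (1-spec) * (1-prev))
Numerator = 0.95 * 0.14 = 0.133
P(positive and no disease) = (1 - spec) * (1 - prev) = (1 - 0.96) * (1 - 0.14) = 0.0344
Denominator = 0.133 + 0.0344 = 0.1674
PPV = 0.133 / 0.1674 = 0.794504
As percentage = 79.5


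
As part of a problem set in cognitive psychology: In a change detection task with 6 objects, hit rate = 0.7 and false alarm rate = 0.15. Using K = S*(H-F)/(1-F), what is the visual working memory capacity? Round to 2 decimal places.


K = S * (H - F) / (1 - F)
H - F = 0.55
1 - F = 0.85
K = 6 * 0.55 / 0.85
= 3.88


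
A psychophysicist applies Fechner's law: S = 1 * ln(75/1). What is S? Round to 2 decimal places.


S = 1 * ln(75/1)
I/I0 = 75.0
ln(75.0) = 4.3175
S = 1 * 4.3175
= 4.32


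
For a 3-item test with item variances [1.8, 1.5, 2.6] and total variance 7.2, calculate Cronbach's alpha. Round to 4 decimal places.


alpha = (k/(k-1)) * (1 - sum(s_i^2)/s_total^2)
sum(item variances) = 5.9
k/(k-1) = 3/2 = 1.5
1 - 5.9/7.2 = 1 - 0.819444 = 0.180556
alpha = 1.5 * 0.180556
= 0.2708


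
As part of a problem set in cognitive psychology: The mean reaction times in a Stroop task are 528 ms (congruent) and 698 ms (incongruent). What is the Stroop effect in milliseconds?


Stroop effect = RT(incongruent) - RT(congruent)
= 698 - 528
= 170 ms


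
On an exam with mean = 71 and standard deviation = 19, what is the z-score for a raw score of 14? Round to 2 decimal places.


z = (X - mu) / sigma
= (14 - 71) / 19
= -57 / 19
= -3.00


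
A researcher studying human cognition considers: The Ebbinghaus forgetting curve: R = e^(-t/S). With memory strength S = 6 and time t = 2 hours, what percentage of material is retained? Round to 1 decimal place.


R = e^(-t/S)
-t/S = -2/6 = -0.333333
R = e^(-0.333333) = 0.716532
Percentage = 0.716532 * 100
= 71.7


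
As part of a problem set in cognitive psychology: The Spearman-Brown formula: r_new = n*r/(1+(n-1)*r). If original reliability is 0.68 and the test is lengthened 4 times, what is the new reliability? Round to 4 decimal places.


r_new = n*r / (1 + (n-1)*r)
Numerator = 4 * 0.68 = 2.72
Denominator = 1 + 3 * 0.68 = 3.04
r_new = 2.72 / 3.04
= 0.8947


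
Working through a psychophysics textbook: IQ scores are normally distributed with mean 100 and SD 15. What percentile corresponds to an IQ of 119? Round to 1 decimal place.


z = (IQ - mean) / SD
z = (119 - 100) / 15 = 1.2667
Percentile = Phi(1.2667) * 100
Phi(1.2667) = 0.897369
= 89.7


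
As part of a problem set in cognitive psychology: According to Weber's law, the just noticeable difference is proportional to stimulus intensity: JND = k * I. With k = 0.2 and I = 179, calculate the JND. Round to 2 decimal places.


JND = k * I
JND = 0.2 * 179
= 35.80


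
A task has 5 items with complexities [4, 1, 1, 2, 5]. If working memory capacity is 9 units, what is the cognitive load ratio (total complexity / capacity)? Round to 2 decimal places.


Total complexity = 4 + 1 + 1 + 2 + 5 = 13
Load = total / capacity = 13 / 9
= 1.44


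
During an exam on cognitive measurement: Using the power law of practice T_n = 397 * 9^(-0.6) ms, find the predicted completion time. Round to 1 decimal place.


T_n = 397 * 9^(-0.6)
9^(-0.6) = 0.267581
T_n = 397 * 0.267581
= 106.2 ms


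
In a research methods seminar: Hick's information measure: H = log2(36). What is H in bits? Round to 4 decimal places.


H = log2(n)
H = log2(36)
= 5.1699


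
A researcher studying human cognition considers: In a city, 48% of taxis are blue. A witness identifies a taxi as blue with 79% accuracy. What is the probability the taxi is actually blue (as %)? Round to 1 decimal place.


P(blue | says blue) = P(says blue | blue)*P(blue) / [P(says blue | blue)*P(blue) + P(says blue | not blue)*P(not blue)]
Numerator = 0.79 * 0.48 = 0.3792
False identification = 0.21 * 0.52 = 0.1092
P = 0.3792 / (0.3792 + 0.1092)
= 0.3792 / 0.4884
As percentage = 77.6


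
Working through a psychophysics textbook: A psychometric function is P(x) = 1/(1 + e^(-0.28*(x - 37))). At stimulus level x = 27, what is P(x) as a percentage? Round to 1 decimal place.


P(x) = 1/(1 + e^(-0.28*(27 - 37)))
Exponent = -0.28 * -10 = 2.8
e^(2.8) = 16.444647
P = 1/(1 + 16.444647) = 0.057324
Percentage = 5.7


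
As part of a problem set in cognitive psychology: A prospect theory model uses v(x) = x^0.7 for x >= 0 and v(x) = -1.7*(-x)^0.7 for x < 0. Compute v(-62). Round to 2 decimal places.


Since x = -62 < 0, use v(x) = -lambda*(-x)^alpha
(-x) = 62
62^0.7 = 17.9752
v(-62) = -1.7 * 17.9752
= -30.56


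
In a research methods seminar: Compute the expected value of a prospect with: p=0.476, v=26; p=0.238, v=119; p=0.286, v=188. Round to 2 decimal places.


EU = sum(p_i * v_i)
0.476 * 26 = 12.376
0.238 * 119 = 28.322
0.286 * 188 = 53.768
EU = 12.376 + 28.322 + 53.768
= 94.47


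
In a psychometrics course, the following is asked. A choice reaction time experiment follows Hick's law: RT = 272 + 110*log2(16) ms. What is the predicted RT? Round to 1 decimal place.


RT = 272 + 110 * log2(16)
log2(16) = 4.0
RT = 272 + 110 * 4.0
= 272 + 440.0
= 712.0 ms


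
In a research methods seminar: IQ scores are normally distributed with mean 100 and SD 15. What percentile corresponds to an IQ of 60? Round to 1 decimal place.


z = (IQ - mean) / SD
z = (60 - 100) / 15 = -2.6667
Percentile = Phi(-2.6667) * 100
Phi(-2.6667) = 0.00383
= 0.4


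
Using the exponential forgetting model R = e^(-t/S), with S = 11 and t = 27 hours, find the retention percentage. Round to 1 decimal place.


R = e^(-t/S)
-t/S = -27/11 = -2.454545
R = e^(-2.454545) = 0.085902
Percentage = 0.085902 * 100
= 8.6


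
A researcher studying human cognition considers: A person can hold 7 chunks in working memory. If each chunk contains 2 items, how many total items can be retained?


Total items = chunks * items_per_chunk
= 7 * 2
= 14


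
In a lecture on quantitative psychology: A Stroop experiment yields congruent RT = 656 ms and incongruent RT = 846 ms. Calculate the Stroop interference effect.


Stroop effect = RT(incongruent) - RT(congruent)
= 846 - 656
= 190 ms


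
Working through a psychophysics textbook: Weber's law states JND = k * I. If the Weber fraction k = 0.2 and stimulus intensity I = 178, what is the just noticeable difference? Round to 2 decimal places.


JND = k * I
JND = 0.2 * 178
= 35.60


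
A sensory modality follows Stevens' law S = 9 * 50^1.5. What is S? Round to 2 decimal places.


S = 9 * 50^1.5
50^1.5 = 353.5534
S = 9 * 353.5534
= 3181.98


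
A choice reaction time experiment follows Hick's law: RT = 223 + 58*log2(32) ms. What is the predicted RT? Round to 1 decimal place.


RT = 223 + 58 * log2(32)
log2(32) = 5.0
RT = 223 + 58 * 5.0
= 223 + 290.0
= 513.0 ms


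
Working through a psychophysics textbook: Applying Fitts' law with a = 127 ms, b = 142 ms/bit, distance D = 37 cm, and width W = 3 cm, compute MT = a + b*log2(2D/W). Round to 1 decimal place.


MT = 127 + 142 * log2(2*37/3)
2D/W = 24.666667
log2(24.666667) = 4.6245
MT = 127 + 142 * 4.6245
= 783.7 ms


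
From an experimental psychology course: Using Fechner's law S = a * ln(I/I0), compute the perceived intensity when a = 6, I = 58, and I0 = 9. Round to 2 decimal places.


S = 6 * ln(58/9)
I/I0 = 6.444444
ln(6.444444) = 1.8632
S = 6 * 1.8632
= 11.18


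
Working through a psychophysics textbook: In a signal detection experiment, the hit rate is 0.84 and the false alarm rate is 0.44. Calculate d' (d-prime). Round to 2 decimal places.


d' = z(HR) - z(FAR)
z(0.84) = 0.9945
z(0.44) = -0.151
d' = 0.9945 - -0.151
= 1.15


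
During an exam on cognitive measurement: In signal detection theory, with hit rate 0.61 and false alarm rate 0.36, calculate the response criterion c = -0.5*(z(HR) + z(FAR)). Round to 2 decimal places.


c = -0.5 * (z(HR) + z(FAR))
z(0.61) = 0.2793
z(0.36) = -0.3585
c = -0.5 * (0.2793 + -0.3585)
= -0.5 * -0.0792
= 0.04


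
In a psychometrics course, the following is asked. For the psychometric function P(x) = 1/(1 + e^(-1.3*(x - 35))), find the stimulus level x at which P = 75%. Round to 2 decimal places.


At P = 0.75: 0.75 = 1/(1 + e^(-k*(x-x0)))
Solving: e^(-k*(x-x0)) = 1/3
x = x0 + ln(3)/k
ln(3) = 1.0986
x = 35 + 1.0986/1.3
= 35 + 0.8451
= 35.85


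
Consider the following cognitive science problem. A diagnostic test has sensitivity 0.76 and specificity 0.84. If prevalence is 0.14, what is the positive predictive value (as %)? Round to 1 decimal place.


PPV = (sens * prev) / (sens * prev + (1-spec) * (1-prev))
Numerator = 0.76 * 0.14 = 0.1064
P(positive and no disease) = (1 - spec) * (1 - prev) = (1 - 0.84) * (1 - 0.14) = 0.1376
Denominator = 0.1064 + 0.1376 = 0.244
PPV = 0.1064 / 0.244 = 0.436066
As percentage = 43.6


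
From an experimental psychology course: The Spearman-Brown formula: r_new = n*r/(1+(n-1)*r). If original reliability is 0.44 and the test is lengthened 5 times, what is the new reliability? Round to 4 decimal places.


r_new = n*r / (1 + (n-1)*r)
Numerator = 5 * 0.44 = 2.2
Denominator = 1 + 4 * 0.44 = 2.76
r_new = 2.2 / 2.76
= 0.7971


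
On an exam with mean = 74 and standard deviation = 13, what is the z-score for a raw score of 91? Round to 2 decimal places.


z = (X - mu) / sigma
= (91 - 74) / 13
= 17 / 13
= 1.31


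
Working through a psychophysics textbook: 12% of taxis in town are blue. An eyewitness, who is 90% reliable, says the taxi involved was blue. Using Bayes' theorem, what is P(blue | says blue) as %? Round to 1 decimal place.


P(blue | says blue) = P(says blue | blue)*P(blue) / [P(says blue | blue)*P(blue) + P(says blue | not blue)*P(not blue)]
Numerator = 0.9 * 0.12 = 0.108
False identification = 0.1 * 0.88 = 0.088
P = 0.108 / (0.108 + 0.088)
= 0.108 / 0.196
As percentage = 55.1


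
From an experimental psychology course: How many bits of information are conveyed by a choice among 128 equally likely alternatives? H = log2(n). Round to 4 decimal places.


H = log2(n)
H = log2(128)
= 7.0000


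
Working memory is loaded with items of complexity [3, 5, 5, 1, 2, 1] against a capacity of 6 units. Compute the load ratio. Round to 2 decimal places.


Total complexity = 3 + 5 + 5 + 1 + 2 + 1 = 17
Load = total / capacity = 17 / 6
= 2.83


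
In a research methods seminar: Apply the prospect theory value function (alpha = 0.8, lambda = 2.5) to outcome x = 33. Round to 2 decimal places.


Since x = 33 >= 0, use v(x) = x^0.8
33^0.8 = 16.3988
v(33) = 16.40


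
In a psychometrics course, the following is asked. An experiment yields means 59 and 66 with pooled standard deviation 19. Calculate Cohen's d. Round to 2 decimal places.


Cohen's d = (M1 - M2) / S_pooled
= (59 - 66) / 19
= -7 / 19
= -0.37


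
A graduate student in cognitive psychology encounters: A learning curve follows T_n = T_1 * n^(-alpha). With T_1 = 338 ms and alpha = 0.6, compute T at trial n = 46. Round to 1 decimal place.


T_n = 338 * 46^(-0.6)
46^(-0.6) = 0.100541
T_n = 338 * 0.100541
= 34.0 ms


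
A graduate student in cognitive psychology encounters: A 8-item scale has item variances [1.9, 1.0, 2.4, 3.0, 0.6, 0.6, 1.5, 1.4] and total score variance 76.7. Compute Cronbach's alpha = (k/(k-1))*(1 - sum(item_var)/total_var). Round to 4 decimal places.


alpha = (k/(k-1)) * (1 - sum(s_i^2)/s_total^2)
sum(item variances) = 12.4
k/(k-1) = 8/7 = 1.142857
1 - 12.4/76.7 = 1 - 0.161669 = 0.838331
alpha = 1.142857 * 0.838331
= 0.9581


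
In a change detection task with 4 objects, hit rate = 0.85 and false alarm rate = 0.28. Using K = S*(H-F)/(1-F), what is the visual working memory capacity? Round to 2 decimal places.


K = S * (H - F) / (1 - F)
H - F = 0.57
1 - F = 0.72
K = 4 * 0.57 / 0.72
= 3.17


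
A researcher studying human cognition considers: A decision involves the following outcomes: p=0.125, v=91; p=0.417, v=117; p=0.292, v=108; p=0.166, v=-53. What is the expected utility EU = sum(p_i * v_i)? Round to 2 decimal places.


EU = sum(p_i * v_i)
0.125 * 91 = 11.375
0.417 * 117 = 48.789
0.292 * 108 = 31.536
0.166 * -53 = -8.798
EU = 11.375 + 48.789 + 31.536 + -8.798
= 82.90


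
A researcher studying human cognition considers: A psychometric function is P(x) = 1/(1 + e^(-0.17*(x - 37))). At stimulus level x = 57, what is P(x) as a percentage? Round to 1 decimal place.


P(x) = 1/(1 + e^(-0.17*(57 - 37)))
Exponent = -0.17 * 20 = -3.4
e^(-3.4) = 0.033373
P = 1/(1 + 0.033373) = 0.967705
Percentage = 96.8


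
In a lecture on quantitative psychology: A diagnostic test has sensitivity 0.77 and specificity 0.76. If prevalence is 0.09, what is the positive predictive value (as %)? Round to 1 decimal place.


PPV = (sens * prev) / (sens * prev + (1-spec) * (1-prev))
Numerator = 0.77 * 0.09 = 0.0693
P(positive and no disease) = (1 - spec) * (1 - prev) = (1 - 0.76) * (1 - 0.09) = 0.2184
Denominator = 0.0693 + 0.2184 = 0.2877
PPV = 0.0693 / 0.2877 = 0.240876
As percentage = 24.1


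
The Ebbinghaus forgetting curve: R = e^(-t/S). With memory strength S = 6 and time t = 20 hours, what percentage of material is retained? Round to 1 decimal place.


R = e^(-t/S)
-t/S = -20/6 = -3.333333
R = e^(-3.333333) = 0.035674
Percentage = 0.035674 * 100
= 3.6


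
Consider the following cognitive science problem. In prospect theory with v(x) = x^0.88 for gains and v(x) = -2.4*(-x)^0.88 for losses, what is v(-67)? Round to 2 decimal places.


Since x = -67 < 0, use v(x) = -lambda*(-x)^alpha
(-x) = 67
67^0.88 = 40.4525
v(-67) = -2.4 * 40.4525
= -97.09


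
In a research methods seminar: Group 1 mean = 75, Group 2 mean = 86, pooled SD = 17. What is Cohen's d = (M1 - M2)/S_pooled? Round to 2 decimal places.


Cohen's d = (M1 - M2) / S_pooled
= (75 - 86) / 17
= -11 / 17
= -0.65


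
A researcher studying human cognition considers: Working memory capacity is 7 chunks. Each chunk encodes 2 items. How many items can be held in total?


Total items = chunks * items_per_chunk
= 7 * 2
= 14


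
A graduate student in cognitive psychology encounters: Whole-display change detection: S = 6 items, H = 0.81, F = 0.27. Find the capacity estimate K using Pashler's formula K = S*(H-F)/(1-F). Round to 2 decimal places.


K = S * (H - F) / (1 - F)
H - F = 0.54
1 - F = 0.73
K = 6 * 0.54 / 0.73
= 4.44


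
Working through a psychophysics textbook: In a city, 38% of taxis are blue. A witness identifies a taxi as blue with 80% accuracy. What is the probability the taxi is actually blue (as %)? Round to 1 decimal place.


P(blue | says blue) = P(says blue | blue)*P(blue) / [P(says blue | blue)*P(blue) + P(says blue | not blue)*P(not blue)]
Numerator = 0.8 * 0.38 = 0.304
False identification = 0.2 * 0.62 = 0.124
P = 0.304 / (0.304 + 0.124)
= 0.304 / 0.428
As percentage = 71.0


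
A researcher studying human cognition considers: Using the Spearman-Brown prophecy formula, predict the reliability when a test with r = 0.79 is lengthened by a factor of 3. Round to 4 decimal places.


r_new = n*r / (1 + (n-1)*r)
Numerator = 3 * 0.79 = 2.37
Denominator = 1 + 2 * 0.79 = 2.58
r_new = 2.37 / 2.58
= 0.9186


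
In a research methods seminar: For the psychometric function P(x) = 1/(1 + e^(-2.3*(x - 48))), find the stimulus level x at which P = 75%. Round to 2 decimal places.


At P = 0.75: 0.75 = 1/(1 + e^(-k*(x-x0)))
Solving: e^(-k*(x-x0)) = 1/3
x = x0 + ln(3)/k
ln(3) = 1.0986
x = 48 + 1.0986/2.3
= 48 + 0.4777
= 48.48


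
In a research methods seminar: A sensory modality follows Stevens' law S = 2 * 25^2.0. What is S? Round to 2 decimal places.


S = 2 * 25^2.0
25^2.0 = 625.0
S = 2 * 625.0
= 1250.00


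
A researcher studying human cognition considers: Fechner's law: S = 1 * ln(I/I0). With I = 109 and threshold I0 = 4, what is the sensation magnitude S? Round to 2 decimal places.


S = 1 * ln(109/4)
I/I0 = 27.25
ln(27.25) = 3.3051
S = 1 * 3.3051
= 3.31


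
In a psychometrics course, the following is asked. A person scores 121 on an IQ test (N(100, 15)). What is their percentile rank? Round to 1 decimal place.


z = (IQ - mean) / SD
z = (121 - 100) / 15 = 1.4
Percentile = Phi(1.4) * 100
Phi(1.4) = 0.919243
= 91.9


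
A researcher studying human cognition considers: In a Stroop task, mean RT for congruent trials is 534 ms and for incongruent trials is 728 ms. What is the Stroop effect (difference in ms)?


Stroop effect = RT(incongruent) - RT(congruent)
= 728 - 534
= 194 ms


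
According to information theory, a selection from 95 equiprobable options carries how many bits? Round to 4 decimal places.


H = log2(n)
H = log2(95)
= 6.5699


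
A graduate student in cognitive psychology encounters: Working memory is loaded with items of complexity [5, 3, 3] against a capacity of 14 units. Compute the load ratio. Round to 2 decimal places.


Total complexity = 5 + 3 + 3 = 11
Load = total / capacity = 11 / 14
= 0.79


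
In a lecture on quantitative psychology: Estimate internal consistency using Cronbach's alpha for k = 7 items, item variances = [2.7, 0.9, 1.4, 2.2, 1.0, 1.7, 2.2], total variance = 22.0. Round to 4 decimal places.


alpha = (k/(k-1)) * (1 - sum(s_i^2)/s_total^2)
sum(item variances) = 12.1
k/(k-1) = 7/6 = 1.166667
1 - 12.1/22.0 = 1 - 0.55 = 0.45
alpha = 1.166667 * 0.45
= 0.5250


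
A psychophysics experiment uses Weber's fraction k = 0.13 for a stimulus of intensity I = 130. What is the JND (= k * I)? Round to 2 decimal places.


JND = k * I
JND = 0.13 * 130
= 16.90


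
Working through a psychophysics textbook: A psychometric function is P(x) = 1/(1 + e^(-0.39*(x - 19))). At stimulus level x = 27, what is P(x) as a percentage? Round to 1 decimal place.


P(x) = 1/(1 + e^(-0.39*(27 - 19)))
Exponent = -0.39 * 8 = -3.12
e^(-3.12) = 0.044157
P = 1/(1 + 0.044157) = 0.95771
Percentage = 95.8


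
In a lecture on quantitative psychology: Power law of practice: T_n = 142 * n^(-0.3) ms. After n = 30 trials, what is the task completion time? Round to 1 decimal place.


T_n = 142 * 30^(-0.3)
30^(-0.3) = 0.360465
T_n = 142 * 0.360465
= 51.2 ms


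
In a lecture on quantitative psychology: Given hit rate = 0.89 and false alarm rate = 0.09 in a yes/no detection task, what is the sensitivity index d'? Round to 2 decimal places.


d' = z(HR) - z(FAR)
z(0.89) = 1.2265
z(0.09) = -1.3408
d' = 1.2265 - -1.3408
= 2.57


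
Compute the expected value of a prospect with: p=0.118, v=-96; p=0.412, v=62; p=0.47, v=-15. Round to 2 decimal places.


EU = sum(p_i * v_i)
0.118 * -96 = -11.328
0.412 * 62 = 25.544
0.47 * -15 = -7.05
EU = -11.328 + 25.544 + -7.05
= 7.17


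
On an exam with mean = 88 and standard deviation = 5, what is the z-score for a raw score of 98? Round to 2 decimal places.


z = (X - mu) / sigma
= (98 - 88) / 5
= 10 / 5
= 2.00
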